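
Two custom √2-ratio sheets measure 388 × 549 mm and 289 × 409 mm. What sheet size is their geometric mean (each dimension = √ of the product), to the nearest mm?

Short side: √(388 · 289) = √112132 ≈ 334.9 → 335 mm
Long side: √(549 · 409) = √224541 ≈ 473.9 → 474 mm

335 × 474 mm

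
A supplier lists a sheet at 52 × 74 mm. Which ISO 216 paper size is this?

Aspect ratio 74/52 ≈ 1.423 — close to the ISO √2 ≈ 1.414.
In the A-series (A0 area = 1 m²): A8 = 52 × 74 mm.

A8 (52 × 74 mm)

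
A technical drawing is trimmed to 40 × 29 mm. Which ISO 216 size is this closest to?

C10 (28 × 40 mm)

Aspect ratio 40/29 ≈ 1.379 (ISO target is √2 ≈ 1.414).
In the C-series (envelope sizes, between A and B): C10 = 28 × 40 mm.
Off by 1 mm total — nearest standard size.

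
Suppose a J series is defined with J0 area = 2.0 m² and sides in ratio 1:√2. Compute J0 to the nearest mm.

Let the short side be w mm. Then w · w√2 = 2.0 m² = 2,000,000 mm².
w² = 2,000,000/√2, so w ≈ 1189.2 mm; long side = w√2 ≈ 1681.8 mm.

1189 × 1682 mm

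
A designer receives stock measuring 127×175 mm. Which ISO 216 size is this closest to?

B6 (125 × 176 mm)

Aspect ratio 175/127 ≈ 1.378 (ISO target is √2 ≈ 1.414).
In the B-series (B0 = 1000 × 1414 mm): B6 = 125 × 176 mm.
Off by 3 mm total — nearest standard size.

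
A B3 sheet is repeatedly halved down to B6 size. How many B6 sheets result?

Each ISO step halves the sheet: 1 × B3 → 2 × B4 → 4 × B5 → 8 × B6
From B3 to B6 is 3 halving steps: 2^3 = 8.

8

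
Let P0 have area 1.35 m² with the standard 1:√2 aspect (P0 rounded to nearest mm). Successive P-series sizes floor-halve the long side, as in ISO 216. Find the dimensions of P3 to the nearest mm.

345 × 488 mm

Let P0's short side be w mm. w · w√2 = 1.35 m² = 1,350,000 mm², so w ≈ 977.0 mm and w√2 ≈ 1381.7 mm → P0 = 977 × 1382 mm.
P1: ⌊1382/2⌋ × 977 = 691 × 977 mm
P2: ⌊977/2⌋ × 691 = 488 × 691 mm
P3: ⌊691/2⌋ × 488 = 345 × 488 mm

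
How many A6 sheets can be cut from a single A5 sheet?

Each ISO step halves the sheet: 1 × A5 → 2 × A6
From A5 to A6 is 1 halving step: 2^1 = 2.

2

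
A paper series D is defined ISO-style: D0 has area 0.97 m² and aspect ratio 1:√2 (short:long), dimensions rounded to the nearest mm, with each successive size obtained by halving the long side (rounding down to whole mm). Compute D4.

Let D0's short side be w mm. w · w√2 = 0.97 m² = 970,000 mm², so w ≈ 828.2 mm and w√2 ≈ 1171.2 mm → D0 = 828 × 1171 mm.
D1: ⌊1171/2⌋ × 828 = 585 × 828 mm
D2: ⌊828/2⌋ × 585 = 414 × 585 mm
D3: ⌊585/2⌋ × 414 = 292 × 414 mm
D4: ⌊414/2⌋ × 292 = 207 × 292 mm

207 × 292 mm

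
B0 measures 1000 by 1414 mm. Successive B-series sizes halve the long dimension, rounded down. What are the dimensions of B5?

B1: ⌊1414/2⌋ × 1000 = 707 × 1000 mm
B2: ⌊1000/2⌋ × 707 = 500 × 707 mm
B3: ⌊707/2⌋ × 500 = 353 × 500 mm
B4: ⌊500/2⌋ × 353 = 250 × 353 mm
B5: ⌊353/2⌋ × 250 = 176 × 250 mm

176 × 250 mm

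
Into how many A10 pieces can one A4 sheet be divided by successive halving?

Each ISO step halves the sheet: 1 × A4 → 2 × A5 → 4 × A6 → 8 × A7 → …
From A4 to A10 is 6 halving steps: 2^6 = 64.

64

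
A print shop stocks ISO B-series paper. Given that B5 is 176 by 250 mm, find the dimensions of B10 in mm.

31 × 44 mm

B6: ⌊250/2⌋ × 176 = 125 × 176 mm
B7: ⌊176/2⌋ × 125 = 88 × 125 mm
B8: ⌊125/2⌋ × 88 = 62 × 88 mm
B9: ⌊88/2⌋ × 62 = 44 × 62 mm
B10: ⌊62/2⌋ × 44 = 31 × 44 mm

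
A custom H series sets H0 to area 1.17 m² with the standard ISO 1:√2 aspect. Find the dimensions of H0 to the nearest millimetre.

910 × 1286 mm

Let the short side be w mm. Then w · w√2 = 1.17 m² = 1,170,000 mm².
w² = 1,170,000/√2, so w ≈ 909.6 mm; long side = w√2 ≈ 1286.3 mm.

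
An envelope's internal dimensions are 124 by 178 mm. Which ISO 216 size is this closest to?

Aspect ratio 178/124 ≈ 1.435 (ISO target is √2 ≈ 1.414).
In the B-series (B0 = 1000 × 1414 mm): B6 = 125 × 176 mm.
Off by 3 mm total — nearest standard size.

B6 (125 × 176 mm)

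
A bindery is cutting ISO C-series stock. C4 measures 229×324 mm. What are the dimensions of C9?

40 × 57 mm

C5: ⌊324/2⌋ × 229 = 162 × 229 mm
C6: ⌊229/2⌋ × 162 = 114 × 162 mm
C7: ⌊162/2⌋ × 114 = 81 × 114 mm
C8: ⌊114/2⌋ × 81 = 57 × 81 mm
C9: ⌊81/2⌋ × 57 = 40 × 57 mm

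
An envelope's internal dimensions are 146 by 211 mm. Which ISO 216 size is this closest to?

Aspect ratio 211/146 ≈ 1.445 (ISO target is √2 ≈ 1.414).
In the A-series (A0 area = 1 m²): A5 = 148 × 210 mm.
Off by 3 mm total — nearest standard size.

A5 (148 × 210 mm)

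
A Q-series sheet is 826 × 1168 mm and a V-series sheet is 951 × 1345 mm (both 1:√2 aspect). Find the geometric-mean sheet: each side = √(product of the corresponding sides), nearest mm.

Short side: √(826 · 951) = √785526 ≈ 886.3 → 886 mm
Long side: √(1168 · 1345) = √1570960 ≈ 1253.4 → 1253 mm

886 × 1253 mm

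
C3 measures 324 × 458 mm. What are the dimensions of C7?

81 × 114 mm

C4: ⌊458/2⌋ × 324 = 229 × 324 mm
C5: ⌊324/2⌋ × 229 = 162 × 229 mm
C6: ⌊229/2⌋ × 162 = 114 × 162 mm
C7: ⌊162/2⌋ × 114 = 81 × 114 mm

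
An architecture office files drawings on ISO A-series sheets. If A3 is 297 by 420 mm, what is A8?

52 × 74 mm

A4: ⌊420/2⌋ × 297 = 210 × 297 mm
A5: ⌊297/2⌋ × 210 = 148 × 210 mm
A6: ⌊210/2⌋ × 148 = 105 × 148 mm
A7: ⌊148/2⌋ × 105 = 74 × 105 mm
A8: ⌊105/2⌋ × 74 = 52 × 74 mm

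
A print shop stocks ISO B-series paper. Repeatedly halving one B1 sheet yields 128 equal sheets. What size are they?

B8

128 = 2^7, so 7 halving steps.
B1 → B2 → … → B8 after 7 steps.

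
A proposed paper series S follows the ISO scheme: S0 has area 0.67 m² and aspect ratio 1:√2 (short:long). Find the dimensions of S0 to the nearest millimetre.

688 × 973 mm

Let the short side be w mm. Then w · w√2 = 0.67 m² = 670,000 mm².
w² = 670,000/√2, so w ≈ 688.3 mm; long side = w√2 ≈ 973.4 mm.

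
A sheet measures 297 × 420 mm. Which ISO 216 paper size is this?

A3 (297 × 420 mm)

Aspect ratio 420/297 ≈ 1.414 — close to the ISO √2 ≈ 1.414.
In the A-series (A0 area = 1 m²): A3 = 297 × 420 mm.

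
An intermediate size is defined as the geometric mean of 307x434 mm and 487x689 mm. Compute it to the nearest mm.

Short side: √(307 · 487) = √149509 ≈ 386.7 → 387 mm
Long side: √(434 · 689) = √299026 ≈ 546.8 → 547 mm

387 × 547 mm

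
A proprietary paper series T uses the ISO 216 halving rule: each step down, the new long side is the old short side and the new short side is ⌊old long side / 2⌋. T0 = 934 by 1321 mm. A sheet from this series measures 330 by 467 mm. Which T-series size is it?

T3

T0: 934 × 1321 mm
T1: 660 × 934 mm
T2: 467 × 660 mm
T3: 330 × 467 mm
T4: 233 × 330 mm
→ matches T3.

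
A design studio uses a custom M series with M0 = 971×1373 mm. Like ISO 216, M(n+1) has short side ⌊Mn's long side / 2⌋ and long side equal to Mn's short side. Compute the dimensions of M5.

M1 = 686 × 971 mm (from M0 by 1 halving).
M2: ⌊971/2⌋ × 686 = 485 × 686 mm
M3: ⌊686/2⌋ × 485 = 343 × 485 mm
M4: ⌊485/2⌋ × 343 = 242 × 343 mm
M5: ⌊343/2⌋ × 242 = 171 × 242 mm

171 × 242 mm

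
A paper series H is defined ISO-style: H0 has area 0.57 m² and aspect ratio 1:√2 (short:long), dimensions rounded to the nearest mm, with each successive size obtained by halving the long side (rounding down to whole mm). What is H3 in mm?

Let H0's short side be w mm. w · w√2 = 0.57 m² = 570,000 mm², so w ≈ 634.9 mm and w√2 ≈ 897.8 mm → H0 = 635 × 898 mm.
H1: ⌊898/2⌋ × 635 = 449 × 635 mm
H2: ⌊635/2⌋ × 449 = 317 × 449 mm
H3: ⌊449/2⌋ × 317 = 224 × 317 mm

224 × 317 mm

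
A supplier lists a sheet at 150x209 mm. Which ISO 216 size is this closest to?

Aspect ratio 209/150 ≈ 1.393 (ISO target is √2 ≈ 1.414).
In the A-series (A0 area = 1 m²): A5 = 148 × 210 mm.
Off by 3 mm total — nearest standard size.

A5 (148 × 210 mm)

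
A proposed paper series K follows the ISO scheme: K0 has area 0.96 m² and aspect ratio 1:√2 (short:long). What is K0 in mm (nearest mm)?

824 × 1165 mm

Let the short side be w mm. Then w · w√2 = 0.96 m² = 960,000 mm².
w² = 960,000/√2, so w ≈ 823.9 mm; long side = w√2 ≈ 1165.2 mm.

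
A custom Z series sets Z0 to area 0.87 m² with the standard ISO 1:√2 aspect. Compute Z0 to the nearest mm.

Let the short side be w mm. Then w · w√2 = 0.87 m² = 870,000 mm².
w² = 870,000/√2, so w ≈ 784.3 mm; long side = w√2 ≈ 1109.2 mm.

784 × 1109 mm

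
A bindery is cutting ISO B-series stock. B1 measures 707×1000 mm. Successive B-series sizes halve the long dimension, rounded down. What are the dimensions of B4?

250 × 353 mm

B2: ⌊1000/2⌋ × 707 = 500 × 707 mm
B3: ⌊707/2⌋ × 500 = 353 × 500 mm
B4: ⌊500/2⌋ × 353 = 250 × 353 mm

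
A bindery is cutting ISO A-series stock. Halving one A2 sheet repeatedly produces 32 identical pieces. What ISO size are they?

A7

32 = 2^5, so 5 halving steps.
A2 → A3 → … → A7 after 5 steps.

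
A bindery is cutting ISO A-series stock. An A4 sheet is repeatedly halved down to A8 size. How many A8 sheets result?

Each ISO step halves the sheet: 1 × A4 → 2 × A5 → 4 × A6 → 8 × A7 → …
From A4 to A8 is 4 halving steps: 2^4 = 16.

16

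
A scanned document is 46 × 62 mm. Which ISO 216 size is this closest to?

Aspect ratio 62/46 ≈ 1.348 (ISO target is √2 ≈ 1.414).
In the B-series (B0 = 1000 × 1414 mm): B9 = 44 × 62 mm.
Off by 2 mm total — nearest standard size.

B9 (44 × 62 mm)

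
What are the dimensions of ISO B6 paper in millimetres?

B0 = 1000 × 1414 mm (B0 has a 1000 mm short side, aspect 1:√2).
B1: ⌊1414/2⌋ × 1000 = 707 × 1000 mm
B2: ⌊1000/2⌋ × 707 = 500 × 707 mm
B3: ⌊707/2⌋ × 500 = 353 × 500 mm
B4: ⌊500/2⌋ × 353 = 250 × 353 mm
B5: ⌊353/2⌋ × 250 = 176 × 250 mm
B6: ⌊250/2⌋ × 176 = 125 × 176 mm

125 × 176 mm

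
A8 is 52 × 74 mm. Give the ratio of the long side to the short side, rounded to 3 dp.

1.423

74 / 52 = 1.423
ISO 216 targets √2 ≈ 1.414; the +0.009 deviation is from mm rounding.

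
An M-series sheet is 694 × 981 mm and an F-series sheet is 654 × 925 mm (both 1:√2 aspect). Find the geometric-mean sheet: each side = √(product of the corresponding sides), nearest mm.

674 × 953 mm

Short side: √(694 · 654) = √453876 ≈ 673.7 → 674 mm
Long side: √(981 · 925) = √907425 ≈ 952.6 → 953 mm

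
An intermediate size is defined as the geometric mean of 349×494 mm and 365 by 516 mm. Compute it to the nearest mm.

357 × 505 mm

Short side: √(349 · 365) = √127385 ≈ 356.9 → 357 mm
Long side: √(494 · 516) = √254904 ≈ 504.9 → 505 mm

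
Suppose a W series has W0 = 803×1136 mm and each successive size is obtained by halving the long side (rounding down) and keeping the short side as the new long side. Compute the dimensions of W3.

284 × 401 mm

W1: ⌊1136/2⌋ × 803 = 568 × 803 mm
W2: ⌊803/2⌋ × 568 = 401 × 568 mm
W3: ⌊568/2⌋ × 401 = 284 × 401 mm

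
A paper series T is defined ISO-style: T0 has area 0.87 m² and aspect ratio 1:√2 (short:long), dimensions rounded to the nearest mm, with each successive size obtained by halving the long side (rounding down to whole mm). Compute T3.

277 × 392 mm

Let T0's short side be w mm. w · w√2 = 0.87 m² = 870,000 mm², so w ≈ 784.3 mm and w√2 ≈ 1109.2 mm → T0 = 784 × 1109 mm.
T1: ⌊1109/2⌋ × 784 = 554 × 784 mm
T2: ⌊784/2⌋ × 554 = 392 × 554 mm
T3: ⌊554/2⌋ × 392 = 277 × 392 mm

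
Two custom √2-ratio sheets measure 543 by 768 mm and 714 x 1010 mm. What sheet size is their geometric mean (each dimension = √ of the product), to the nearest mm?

623 × 881 mm

Short side: √(543 · 714) = √387702 ≈ 622.7 → 623 mm
Long side: √(768 · 1010) = √775680 ≈ 880.7 → 881 mm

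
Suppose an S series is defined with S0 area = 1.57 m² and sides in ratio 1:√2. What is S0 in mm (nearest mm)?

1054 × 1490 mm

Let the short side be w mm. Then w · w√2 = 1.57 m² = 1,570,000 mm².
w² = 1,570,000/√2, so w ≈ 1053.6 mm; long side = w√2 ≈ 1490.1 mm.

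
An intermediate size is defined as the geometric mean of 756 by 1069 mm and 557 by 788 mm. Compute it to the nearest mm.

Short side: √(756 · 557) = √421092 ≈ 648.9 → 649 mm
Long side: √(1069 · 788) = √842372 ≈ 917.8 → 918 mm

649 × 918 mm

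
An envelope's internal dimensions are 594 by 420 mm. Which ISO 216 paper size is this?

A2 (420 × 594 mm)

Aspect ratio 594/420 ≈ 1.414 — close to the ISO √2 ≈ 1.414.
In the A-series (A0 area = 1 m²): A2 = 420 × 594 mm.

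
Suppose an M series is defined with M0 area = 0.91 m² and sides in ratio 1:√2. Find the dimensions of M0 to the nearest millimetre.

Let the short side be w mm. Then w · w√2 = 0.91 m² = 910,000 mm².
w² = 910,000/√2, so w ≈ 802.2 mm; long side = w√2 ≈ 1134.4 mm.

802 × 1134 mm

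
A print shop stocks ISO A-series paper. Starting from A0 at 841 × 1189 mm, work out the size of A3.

A1: ⌊1189/2⌋ × 841 = 594 × 841 mm
A2: ⌊841/2⌋ × 594 = 420 × 594 mm
A3: ⌊594/2⌋ × 420 = 297 × 420 mm

297 × 420 mm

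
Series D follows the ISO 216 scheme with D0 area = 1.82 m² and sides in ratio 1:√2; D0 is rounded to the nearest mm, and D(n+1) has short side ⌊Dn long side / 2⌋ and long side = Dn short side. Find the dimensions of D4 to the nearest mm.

283 × 401 mm

Let D0's short side be w mm. w · w√2 = 1.82 m² = 1,820,000 mm², so w ≈ 1134.4 mm and w√2 ≈ 1604.3 mm → D0 = 1134 × 1604 mm.
D1: ⌊1604/2⌋ × 1134 = 802 × 1134 mm
D2: ⌊1134/2⌋ × 802 = 567 × 802 mm
D3: ⌊802/2⌋ × 567 = 401 × 567 mm
D4: ⌊567/2⌋ × 401 = 283 × 401 mm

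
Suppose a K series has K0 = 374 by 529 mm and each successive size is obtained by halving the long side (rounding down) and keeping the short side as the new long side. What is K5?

66 × 93 mm

K1: ⌊529/2⌋ × 374 = 264 × 374 mm
K2: ⌊374/2⌋ × 264 = 187 × 264 mm
K3: ⌊264/2⌋ × 187 = 132 × 187 mm
K4: ⌊187/2⌋ × 132 = 93 × 132 mm
K5: ⌊132/2⌋ × 93 = 66 × 93 mm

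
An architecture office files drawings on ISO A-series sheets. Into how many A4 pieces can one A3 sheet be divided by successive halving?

2

Each ISO step halves the sheet: 1 × A3 → 2 × A4
From A3 to A4 is 1 halving step: 2^1 = 2.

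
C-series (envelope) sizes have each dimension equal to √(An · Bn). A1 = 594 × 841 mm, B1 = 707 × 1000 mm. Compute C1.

648 × 917 mm

Short side: √(594 · 707) = √419958 ≈ 648.0 → 648 mm
Long side: √(841 · 1000) = √841000 ≈ 917.1 → 917 mm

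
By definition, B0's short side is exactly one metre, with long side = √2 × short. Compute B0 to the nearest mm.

1000 × 1414 mm

Short side = 1000 mm; long side = 1000√2 ≈ 1414.2 mm.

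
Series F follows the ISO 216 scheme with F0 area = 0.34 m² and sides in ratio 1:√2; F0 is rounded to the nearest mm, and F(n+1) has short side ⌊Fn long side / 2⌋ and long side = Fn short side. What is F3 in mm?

173 × 245 mm

Let F0's short side be w mm. w · w√2 = 0.34 m² = 340,000 mm², so w ≈ 490.3 mm and w√2 ≈ 693.4 mm → F0 = 490 × 693 mm.
F1: ⌊693/2⌋ × 490 = 346 × 490 mm
F2: ⌊490/2⌋ × 346 = 245 × 346 mm
F3: ⌊346/2⌋ × 245 = 173 × 245 mm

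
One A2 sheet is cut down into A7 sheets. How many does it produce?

32

A2 = 420 × 594 mm; A7 = 74 × 105 mm.
Each halving step doubles the count; 5 steps from A2 to A7.
2^5 = 32.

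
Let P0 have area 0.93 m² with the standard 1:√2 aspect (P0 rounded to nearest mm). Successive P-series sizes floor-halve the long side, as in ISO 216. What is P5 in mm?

143 × 202 mm

Let P0's short side be w mm. w · w√2 = 0.93 m² = 930,000 mm², so w ≈ 810.9 mm and w√2 ≈ 1146.8 mm → P0 = 811 × 1147 mm.
P1: ⌊1147/2⌋ × 811 = 573 × 811 mm
P2: ⌊811/2⌋ × 573 = 405 × 573 mm
P3: ⌊573/2⌋ × 405 = 286 × 405 mm
P4: ⌊405/2⌋ × 286 = 202 × 286 mm
P5: ⌊286/2⌋ × 202 = 143 × 202 mm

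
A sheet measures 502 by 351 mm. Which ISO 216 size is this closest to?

B3 (353 × 500 mm)

Aspect ratio 502/351 ≈ 1.430 (ISO target is √2 ≈ 1.414).
In the B-series (B0 = 1000 × 1414 mm): B3 = 353 × 500 mm.
Off by 4 mm total — nearest standard size.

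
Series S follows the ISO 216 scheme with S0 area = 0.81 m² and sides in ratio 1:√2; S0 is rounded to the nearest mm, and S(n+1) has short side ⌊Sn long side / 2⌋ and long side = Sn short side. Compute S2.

378 × 535 mm

Let S0's short side be w mm. w · w√2 = 0.81 m² = 810,000 mm², so w ≈ 756.8 mm and w√2 ≈ 1070.3 mm → S0 = 757 × 1070 mm.
S1: ⌊1070/2⌋ × 757 = 535 × 757 mm
S2: ⌊757/2⌋ × 535 = 378 × 535 mm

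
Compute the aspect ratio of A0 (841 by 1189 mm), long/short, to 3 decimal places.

1.414

1189 / 841 = 1.414
Matches √2 ≈ 1.414 — the ISO 216 defining ratio.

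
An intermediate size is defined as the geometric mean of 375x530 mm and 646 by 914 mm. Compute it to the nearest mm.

492 × 696 mm

Short side: √(375 · 646) = √242250 ≈ 492.2 → 492 mm
Long side: √(530 · 914) = √484420 ≈ 696.0 → 696 mm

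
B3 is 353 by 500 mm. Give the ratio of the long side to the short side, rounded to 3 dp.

1.416

500 / 353 = 1.416
ISO 216 targets √2 ≈ 1.414; the +0.002 deviation is from mm rounding.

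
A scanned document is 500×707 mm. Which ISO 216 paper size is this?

B2 (500 × 707 mm)

Aspect ratio 707/500 ≈ 1.414 — close to the ISO √2 ≈ 1.414.
In the B-series (B0 = 1000 × 1414 mm): B2 = 500 × 707 mm.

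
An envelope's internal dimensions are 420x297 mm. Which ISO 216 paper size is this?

Aspect ratio 420/297 ≈ 1.414 — close to the ISO √2 ≈ 1.414.
In the A-series (A0 area = 1 m²): A3 = 297 × 420 mm.

A3 (297 × 420 mm)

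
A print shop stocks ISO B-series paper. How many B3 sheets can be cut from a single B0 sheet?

8

Each ISO step halves the sheet: 1 × B0 → 2 × B1 → 4 × B2 → 8 × B3
From B0 to B3 is 3 halving steps: 2^3 = 8.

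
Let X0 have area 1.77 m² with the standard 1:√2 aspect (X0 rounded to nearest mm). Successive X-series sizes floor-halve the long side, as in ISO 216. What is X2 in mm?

559 × 791 mm

Let X0's short side be w mm. w · w√2 = 1.77 m² = 1,770,000 mm², so w ≈ 1118.7 mm and w√2 ≈ 1582.1 mm → X0 = 1119 × 1582 mm.
X1: ⌊1582/2⌋ × 1119 = 791 × 1119 mm
X2: ⌊1119/2⌋ × 791 = 559 × 791 mm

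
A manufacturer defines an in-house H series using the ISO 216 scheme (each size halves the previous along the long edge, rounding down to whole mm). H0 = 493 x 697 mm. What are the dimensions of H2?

H1: ⌊697/2⌋ × 493 = 348 × 493 mm
H2: ⌊493/2⌋ × 348 = 246 × 348 mm

246 × 348 mm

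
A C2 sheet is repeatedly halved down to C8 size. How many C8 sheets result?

64

Each ISO step halves the sheet: 1 × C2 → 2 × C3 → 4 × C4 → 8 × C5 → …
From C2 to C8 is 6 halving steps: 2^6 = 64.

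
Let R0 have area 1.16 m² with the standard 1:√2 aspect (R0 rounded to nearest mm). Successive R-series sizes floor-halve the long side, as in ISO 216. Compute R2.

Let R0's short side be w mm. w · w√2 = 1.16 m² = 1,160,000 mm², so w ≈ 905.7 mm and w√2 ≈ 1280.8 mm → R0 = 906 × 1281 mm.
R1: ⌊1281/2⌋ × 906 = 640 × 906 mm
R2: ⌊906/2⌋ × 640 = 453 × 640 mm

453 × 640 mm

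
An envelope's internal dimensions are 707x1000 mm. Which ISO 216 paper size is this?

Aspect ratio 1000/707 ≈ 1.414 — close to the ISO √2 ≈ 1.414.
In the B-series (B0 = 1000 × 1414 mm): B1 = 707 × 1000 mm.

B1 (707 × 1000 mm)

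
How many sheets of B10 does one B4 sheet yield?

Each ISO step halves the sheet: 1 × B4 → 2 × B5 → 4 × B6 → 8 × B7 → …
From B4 to B10 is 6 halving steps: 2^6 = 64.

64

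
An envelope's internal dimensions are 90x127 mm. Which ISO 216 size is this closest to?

Aspect ratio 127/90 ≈ 1.411 — close to the ISO √2 ≈ 1.414.
In the B-series (B0 = 1000 × 1414 mm): B7 = 88 × 125 mm.
Off by 4 mm total — nearest standard size.

B7 (88 × 125 mm)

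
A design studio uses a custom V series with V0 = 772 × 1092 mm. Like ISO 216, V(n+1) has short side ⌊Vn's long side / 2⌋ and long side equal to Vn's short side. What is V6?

96 × 136 mm

V1 = 546 × 772 mm (from V0 by 1 halving).
V2: ⌊772/2⌋ × 546 = 386 × 546 mm
V3: ⌊546/2⌋ × 386 = 273 × 386 mm
V4: ⌊386/2⌋ × 273 = 193 × 273 mm
V5: ⌊273/2⌋ × 193 = 136 × 193 mm
V6: ⌊193/2⌋ × 136 = 96 × 136 mm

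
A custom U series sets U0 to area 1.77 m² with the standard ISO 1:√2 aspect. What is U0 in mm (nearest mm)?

1119 × 1582 mm

Let the short side be w mm. Then w · w√2 = 1.77 m² = 1,770,000 mm².
w² = 1,770,000/√2, so w ≈ 1118.7 mm; long side = w√2 ≈ 1582.1 mm.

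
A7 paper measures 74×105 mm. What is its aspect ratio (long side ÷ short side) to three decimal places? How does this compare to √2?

1.419

105 / 74 = 1.419
ISO 216 targets √2 ≈ 1.414; the +0.005 deviation is from mm rounding.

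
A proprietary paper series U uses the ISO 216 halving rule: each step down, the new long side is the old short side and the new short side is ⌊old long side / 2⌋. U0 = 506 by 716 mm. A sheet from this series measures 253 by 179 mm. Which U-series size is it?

U0: 506 × 716 mm
U1: 358 × 506 mm
U2: 253 × 358 mm
U3: 179 × 253 mm
U4: 126 × 179 mm
→ matches U3.

U3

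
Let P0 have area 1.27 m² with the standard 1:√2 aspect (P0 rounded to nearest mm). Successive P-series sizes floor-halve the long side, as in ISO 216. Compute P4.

Let P0's short side be w mm. w · w√2 = 1.27 m² = 1,270,000 mm², so w ≈ 947.6 mm and w√2 ≈ 1340.2 mm → P0 = 948 × 1340 mm.
P1: ⌊1340/2⌋ × 948 = 670 × 948 mm
P2: ⌊948/2⌋ × 670 = 474 × 670 mm
P3: ⌊670/2⌋ × 474 = 335 × 474 mm
P4: ⌊474/2⌋ × 335 = 237 × 335 mm

237 × 335 mm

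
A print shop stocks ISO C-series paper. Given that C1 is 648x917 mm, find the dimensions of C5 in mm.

C2: ⌊917/2⌋ × 648 = 458 × 648 mm
C3: ⌊648/2⌋ × 458 = 324 × 458 mm
C4: ⌊458/2⌋ × 324 = 229 × 324 mm
C5: ⌊324/2⌋ × 229 = 162 × 229 mm

162 × 229 mm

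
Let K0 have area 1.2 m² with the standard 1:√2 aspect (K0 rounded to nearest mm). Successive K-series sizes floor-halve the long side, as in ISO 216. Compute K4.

Let K0's short side be w mm. w · w√2 = 1.2 m² = 1,200,000 mm², so w ≈ 921.2 mm and w√2 ≈ 1302.7 mm → K0 = 921 × 1303 mm.
K1: ⌊1303/2⌋ × 921 = 651 × 921 mm
K2: ⌊921/2⌋ × 651 = 460 × 651 mm
K3: ⌊651/2⌋ × 460 = 325 × 460 mm
K4: ⌊460/2⌋ × 325 = 230 × 325 mm

230 × 325 mm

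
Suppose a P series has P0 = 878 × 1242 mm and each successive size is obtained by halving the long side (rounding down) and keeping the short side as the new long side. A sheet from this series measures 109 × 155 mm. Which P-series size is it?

P6

P0: 878 × 1242 mm
P1: 621 × 878 mm
P2: 439 × 621 mm
P3: 310 × 439 mm
P4: 219 × 310 mm
P5: 155 × 219 mm
P6: 109 × 155 mm
P7: 77 × 109 mm
→ matches P6.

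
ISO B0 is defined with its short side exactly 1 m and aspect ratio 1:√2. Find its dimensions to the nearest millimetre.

Short side = 1000 mm; long side = 1000√2 ≈ 1414.2 mm.

1000 × 1414 mm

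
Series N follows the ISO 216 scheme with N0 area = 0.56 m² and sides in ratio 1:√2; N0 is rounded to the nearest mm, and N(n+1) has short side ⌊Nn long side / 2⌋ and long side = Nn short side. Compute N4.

Let N0's short side be w mm. w · w√2 = 0.56 m² = 560,000 mm², so w ≈ 629.3 mm and w√2 ≈ 889.9 mm → N0 = 629 × 890 mm.
N1: ⌊890/2⌋ × 629 = 445 × 629 mm
N2: ⌊629/2⌋ × 445 = 314 × 445 mm
N3: ⌊445/2⌋ × 314 = 222 × 314 mm
N4: ⌊314/2⌋ × 222 = 157 × 222 mm

157 × 222 mm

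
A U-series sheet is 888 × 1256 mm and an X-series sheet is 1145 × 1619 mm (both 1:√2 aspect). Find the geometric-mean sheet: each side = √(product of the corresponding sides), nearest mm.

Short side: √(888 · 1145) = √1016760 ≈ 1008.3 → 1008 mm
Long side: √(1256 · 1619) = √2033464 ≈ 1426.0 → 1426 mm

1008 × 1426 mm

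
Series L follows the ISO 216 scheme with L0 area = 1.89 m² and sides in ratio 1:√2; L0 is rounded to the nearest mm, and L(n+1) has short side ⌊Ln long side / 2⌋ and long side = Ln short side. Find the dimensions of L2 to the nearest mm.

Let L0's short side be w mm. w · w√2 = 1.89 m² = 1,890,000 mm², so w ≈ 1156.0 mm and w√2 ≈ 1634.9 mm → L0 = 1156 × 1635 mm.
L1: ⌊1635/2⌋ × 1156 = 817 × 1156 mm
L2: ⌊1156/2⌋ × 817 = 578 × 817 mm

578 × 817 mm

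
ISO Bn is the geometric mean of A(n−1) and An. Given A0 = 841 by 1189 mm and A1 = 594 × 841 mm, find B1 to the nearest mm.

Short side: √(841 · 594) = √499554 ≈ 706.8 → 707 mm
Long side: √(1189 · 841) = √999949 ≈ 1000.0 → 1000 mm

707 × 1000 mm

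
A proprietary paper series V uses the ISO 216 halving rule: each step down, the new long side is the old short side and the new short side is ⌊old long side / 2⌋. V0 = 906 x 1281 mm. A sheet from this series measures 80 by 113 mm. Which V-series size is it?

V7

V0: 906 × 1281 mm
V1: 640 × 906 mm
V2: 453 × 640 mm
V3: 320 × 453 mm
V4: 226 × 320 mm
V5: 160 × 226 mm
V6: 113 × 160 mm
V7: 80 × 113 mm
V8: 56 × 80 mm
→ matches V7.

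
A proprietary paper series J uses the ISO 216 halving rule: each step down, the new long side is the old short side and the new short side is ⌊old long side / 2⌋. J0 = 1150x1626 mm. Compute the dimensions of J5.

J1: ⌊1626/2⌋ × 1150 = 813 × 1150 mm
J2: ⌊1150/2⌋ × 813 = 575 × 813 mm
J3: ⌊813/2⌋ × 575 = 406 × 575 mm
J4: ⌊575/2⌋ × 406 = 287 × 406 mm
J5: ⌊406/2⌋ × 287 = 203 × 287 mm

203 × 287 mm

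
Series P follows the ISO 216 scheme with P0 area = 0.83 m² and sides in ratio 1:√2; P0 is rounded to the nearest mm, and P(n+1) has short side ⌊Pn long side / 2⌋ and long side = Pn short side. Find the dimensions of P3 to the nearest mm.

Let P0's short side be w mm. w · w√2 = 0.83 m² = 830,000 mm², so w ≈ 766.1 mm and w√2 ≈ 1083.4 mm → P0 = 766 × 1083 mm.
P1: ⌊1083/2⌋ × 766 = 541 × 766 mm
P2: ⌊766/2⌋ × 541 = 383 × 541 mm
P3: ⌊541/2⌋ × 383 = 270 × 383 mm

270 × 383 mm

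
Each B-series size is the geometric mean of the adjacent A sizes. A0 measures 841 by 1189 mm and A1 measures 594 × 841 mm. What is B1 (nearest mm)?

707 × 1000 mm

Short side: √(841 · 594) = √499554 ≈ 706.8 → 707 mm
Long side: √(1189 · 841) = √999949 ≈ 1000.0 → 1000 mm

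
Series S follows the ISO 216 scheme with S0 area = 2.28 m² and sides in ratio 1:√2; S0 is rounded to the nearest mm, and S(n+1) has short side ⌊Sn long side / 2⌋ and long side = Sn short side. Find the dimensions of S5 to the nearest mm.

Let S0's short side be w mm. w · w√2 = 2.28 m² = 2,280,000 mm², so w ≈ 1269.7 mm and w√2 ≈ 1795.7 mm → S0 = 1270 × 1796 mm.
S1: ⌊1796/2⌋ × 1270 = 898 × 1270 mm
S2: ⌊1270/2⌋ × 898 = 635 × 898 mm
S3: ⌊898/2⌋ × 635 = 449 × 635 mm
S4: ⌊635/2⌋ × 449 = 317 × 449 mm
S5: ⌊449/2⌋ × 317 = 224 × 317 mm

224 × 317 mm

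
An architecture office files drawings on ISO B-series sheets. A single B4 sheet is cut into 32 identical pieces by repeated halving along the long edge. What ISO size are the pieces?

32 = 2^5, so 5 halving steps.
B4 → B5 → … → B9 after 5 steps.

B9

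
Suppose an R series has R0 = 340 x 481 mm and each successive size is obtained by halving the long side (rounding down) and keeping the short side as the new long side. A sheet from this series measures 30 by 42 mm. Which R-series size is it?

R7

R0: 340 × 481 mm
R1: 240 × 340 mm
R2: 170 × 240 mm
R3: 120 × 170 mm
R4: 85 × 120 mm
R5: 60 × 85 mm
R6: 42 × 60 mm
R7: 30 × 42 mm
R8: 21 × 30 mm
→ matches R7.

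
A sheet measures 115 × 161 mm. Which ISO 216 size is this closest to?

Aspect ratio 161/115 ≈ 1.400 — close to the ISO √2 ≈ 1.414.
In the C-series (envelope sizes, between A and B): C6 = 114 × 162 mm.
Off by 2 mm total — nearest standard size.

C6 (114 × 162 mm)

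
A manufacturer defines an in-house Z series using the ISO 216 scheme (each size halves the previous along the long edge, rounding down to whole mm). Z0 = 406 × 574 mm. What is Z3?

143 × 203 mm

Z1: ⌊574/2⌋ × 406 = 287 × 406 mm
Z2: ⌊406/2⌋ × 287 = 203 × 287 mm
Z3: ⌊287/2⌋ × 203 = 143 × 203 mm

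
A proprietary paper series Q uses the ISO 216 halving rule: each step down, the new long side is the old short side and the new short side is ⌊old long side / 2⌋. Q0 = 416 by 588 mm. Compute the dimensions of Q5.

Q1 = 294 × 416 mm (from Q0 by 1 halving).
Q2: ⌊416/2⌋ × 294 = 208 × 294 mm
Q3: ⌊294/2⌋ × 208 = 147 × 208 mm
Q4: ⌊208/2⌋ × 147 = 104 × 147 mm
Q5: ⌊147/2⌋ × 104 = 73 × 104 mm

73 × 104 mm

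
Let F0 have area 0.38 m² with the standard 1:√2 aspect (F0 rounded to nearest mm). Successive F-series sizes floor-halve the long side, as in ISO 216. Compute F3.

Let F0's short side be w mm. w · w√2 = 0.38 m² = 380,000 mm², so w ≈ 518.4 mm and w√2 ≈ 733.1 mm → F0 = 518 × 733 mm.
F1: ⌊733/2⌋ × 518 = 366 × 518 mm
F2: ⌊518/2⌋ × 366 = 259 × 366 mm
F3: ⌊366/2⌋ × 259 = 183 × 259 mm

183 × 259 mm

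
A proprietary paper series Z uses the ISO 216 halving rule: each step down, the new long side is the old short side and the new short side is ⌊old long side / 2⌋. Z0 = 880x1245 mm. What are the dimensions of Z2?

Z1: ⌊1245/2⌋ × 880 = 622 × 880 mm
Z2: ⌊880/2⌋ × 622 = 440 × 622 mm

440 × 622 mm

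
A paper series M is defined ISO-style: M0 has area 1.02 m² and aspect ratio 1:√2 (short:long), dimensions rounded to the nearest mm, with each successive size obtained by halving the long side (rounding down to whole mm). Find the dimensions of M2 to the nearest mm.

424 × 600 mm

Let M0's short side be w mm. w · w√2 = 1.02 m² = 1,020,000 mm², so w ≈ 849.3 mm and w√2 ≈ 1201.0 mm → M0 = 849 × 1201 mm.
M1: ⌊1201/2⌋ × 849 = 600 × 849 mm
M2: ⌊849/2⌋ × 600 = 424 × 600 mm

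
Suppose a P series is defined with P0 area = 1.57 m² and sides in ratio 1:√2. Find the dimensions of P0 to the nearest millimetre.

Let the short side be w mm. Then w · w√2 = 1.57 m² = 1,570,000 mm².
w² = 1,570,000/√2, so w ≈ 1053.6 mm; long side = w√2 ≈ 1490.1 mm.

1054 × 1490 mm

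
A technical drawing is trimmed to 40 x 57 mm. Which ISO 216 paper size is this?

Aspect ratio 57/40 ≈ 1.425 — close to the ISO √2 ≈ 1.414.
In the C-series (envelope sizes, between A and B): C9 = 40 × 57 mm.

C9 (40 × 57 mm)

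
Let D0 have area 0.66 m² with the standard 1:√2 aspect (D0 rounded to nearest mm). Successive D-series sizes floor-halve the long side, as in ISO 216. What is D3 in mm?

Let D0's short side be w mm. w · w√2 = 0.66 m² = 660,000 mm², so w ≈ 683.1 mm and w√2 ≈ 966.1 mm → D0 = 683 × 966 mm.
D1: ⌊966/2⌋ × 683 = 483 × 683 mm
D2: ⌊683/2⌋ × 483 = 341 × 483 mm
D3: ⌊483/2⌋ × 341 = 241 × 341 mm

241 × 341 mm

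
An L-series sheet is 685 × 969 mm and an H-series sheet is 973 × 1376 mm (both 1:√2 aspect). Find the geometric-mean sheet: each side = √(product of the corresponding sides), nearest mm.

Short side: √(685 · 973) = √666505 ≈ 816.4 → 816 mm
Long side: √(969 · 1376) = √1333344 ≈ 1154.7 → 1155 mm

816 × 1155 mm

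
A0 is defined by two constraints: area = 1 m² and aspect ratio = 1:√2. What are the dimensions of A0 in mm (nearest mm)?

Let the short side be w mm. Then the long side is w√2 and w · w√2 = 10⁶ mm².
w² = 10⁶/√2, so w = 1000 / 2^(1/4) ≈ 840.9 mm; long side = 1000 · 2^(1/4) ≈ 1189.2 mm.

841 × 1189 mm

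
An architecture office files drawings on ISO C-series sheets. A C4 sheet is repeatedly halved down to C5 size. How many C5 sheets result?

2

Each ISO step halves the sheet: 1 × C4 → 2 × C5
From C4 to C5 is 1 halving step: 2^1 = 2.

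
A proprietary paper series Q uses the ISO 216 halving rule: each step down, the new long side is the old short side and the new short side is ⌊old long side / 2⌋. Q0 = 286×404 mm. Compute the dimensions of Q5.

50 × 71 mm

Q1 = 202 × 286 mm (from Q0 by 1 halving).
Q2: ⌊286/2⌋ × 202 = 143 × 202 mm
Q3: ⌊202/2⌋ × 143 = 101 × 143 mm
Q4: ⌊143/2⌋ × 101 = 71 × 101 mm
Q5: ⌊101/2⌋ × 71 = 50 × 71 mm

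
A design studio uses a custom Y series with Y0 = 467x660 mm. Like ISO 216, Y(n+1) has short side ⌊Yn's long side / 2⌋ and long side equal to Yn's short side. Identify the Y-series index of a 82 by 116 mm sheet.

Y5

Y0: 467 × 660 mm
Y1: 330 × 467 mm
Y2: 233 × 330 mm
Y3: 165 × 233 mm
Y4: 116 × 165 mm
Y5: 82 × 116 mm
Y6: 58 × 82 mm
→ matches Y5.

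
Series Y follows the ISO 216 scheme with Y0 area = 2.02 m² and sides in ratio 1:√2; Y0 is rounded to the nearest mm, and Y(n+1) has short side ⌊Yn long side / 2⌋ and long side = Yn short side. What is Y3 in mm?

Let Y0's short side be w mm. w · w√2 = 2.02 m² = 2,020,000 mm², so w ≈ 1195.1 mm and w√2 ≈ 1690.2 mm → Y0 = 1195 × 1690 mm.
Y1: ⌊1690/2⌋ × 1195 = 845 × 1195 mm
Y2: ⌊1195/2⌋ × 845 = 597 × 845 mm
Y3: ⌊845/2⌋ × 597 = 422 × 597 mm

422 × 597 mm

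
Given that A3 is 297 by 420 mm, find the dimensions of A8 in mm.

A4: ⌊420/2⌋ × 297 = 210 × 297 mm
A5: ⌊297/2⌋ × 210 = 148 × 210 mm
A6: ⌊210/2⌋ × 148 = 105 × 148 mm
A7: ⌊148/2⌋ × 105 = 74 × 105 mm
A8: ⌊105/2⌋ × 74 = 52 × 74 mm

52 × 74 mm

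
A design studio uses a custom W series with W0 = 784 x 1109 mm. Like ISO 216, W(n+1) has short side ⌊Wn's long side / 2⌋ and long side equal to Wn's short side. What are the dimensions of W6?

W1 = 554 × 784 mm (from W0 by 1 halving).
W2: ⌊784/2⌋ × 554 = 392 × 554 mm
W3: ⌊554/2⌋ × 392 = 277 × 392 mm
W4: ⌊392/2⌋ × 277 = 196 × 277 mm
W5: ⌊277/2⌋ × 196 = 138 × 196 mm
W6: ⌊196/2⌋ × 138 = 98 × 138 mm

98 × 138 mm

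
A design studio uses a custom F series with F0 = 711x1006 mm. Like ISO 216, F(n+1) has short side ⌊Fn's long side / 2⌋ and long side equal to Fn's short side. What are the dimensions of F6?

F1: ⌊1006/2⌋ × 711 = 503 × 711 mm
F2: ⌊711/2⌋ × 503 = 355 × 503 mm
F3: ⌊503/2⌋ × 355 = 251 × 355 mm
F4: ⌊355/2⌋ × 251 = 177 × 251 mm
F5: ⌊251/2⌋ × 177 = 125 × 177 mm
F6: ⌊177/2⌋ × 125 = 88 × 125 mm

88 × 125 mm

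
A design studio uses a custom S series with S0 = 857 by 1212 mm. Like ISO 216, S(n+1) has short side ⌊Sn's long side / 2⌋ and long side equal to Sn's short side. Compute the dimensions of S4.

214 × 303 mm

S1: ⌊1212/2⌋ × 857 = 606 × 857 mm
S2: ⌊857/2⌋ × 606 = 428 × 606 mm
S3: ⌊606/2⌋ × 428 = 303 × 428 mm
S4: ⌊428/2⌋ × 303 = 214 × 303 mm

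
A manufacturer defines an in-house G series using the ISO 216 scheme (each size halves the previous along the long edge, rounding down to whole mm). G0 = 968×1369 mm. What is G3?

G1: ⌊1369/2⌋ × 968 = 684 × 968 mm
G2: ⌊968/2⌋ × 684 = 484 × 684 mm
G3: ⌊684/2⌋ × 484 = 342 × 484 mm

342 × 484 mm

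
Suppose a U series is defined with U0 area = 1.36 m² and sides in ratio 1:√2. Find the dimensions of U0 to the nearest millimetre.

Let the short side be w mm. Then w · w√2 = 1.36 m² = 1,360,000 mm².
w² = 1,360,000/√2, so w ≈ 980.6 mm; long side = w√2 ≈ 1386.8 mm.

981 × 1387 mm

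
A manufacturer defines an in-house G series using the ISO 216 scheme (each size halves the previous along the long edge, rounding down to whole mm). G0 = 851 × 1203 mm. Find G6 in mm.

106 × 150 mm

G1 = 601 × 851 mm (from G0 by 1 halving).
G2: ⌊851/2⌋ × 601 = 425 × 601 mm
G3: ⌊601/2⌋ × 425 = 300 × 425 mm
G4: ⌊425/2⌋ × 300 = 212 × 300 mm
G5: ⌊300/2⌋ × 212 = 150 × 212 mm
G6: ⌊212/2⌋ × 150 = 106 × 150 mm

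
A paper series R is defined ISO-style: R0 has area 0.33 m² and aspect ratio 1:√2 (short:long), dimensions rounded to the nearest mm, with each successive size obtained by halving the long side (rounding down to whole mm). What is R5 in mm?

85 × 120 mm

Let R0's short side be w mm. w · w√2 = 0.33 m² = 330,000 mm², so w ≈ 483.1 mm and w√2 ≈ 683.1 mm → R0 = 483 × 683 mm.
R1: ⌊683/2⌋ × 483 = 341 × 483 mm
R2: ⌊483/2⌋ × 341 = 241 × 341 mm
R3: ⌊341/2⌋ × 241 = 170 × 241 mm
R4: ⌊241/2⌋ × 170 = 120 × 170 mm
R5: ⌊170/2⌋ × 120 = 85 × 120 mm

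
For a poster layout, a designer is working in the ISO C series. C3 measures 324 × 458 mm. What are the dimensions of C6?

114 × 162 mm

C4: ⌊458/2⌋ × 324 = 229 × 324 mm
C5: ⌊324/2⌋ × 229 = 162 × 229 mm
C6: ⌊229/2⌋ × 162 = 114 × 162 mm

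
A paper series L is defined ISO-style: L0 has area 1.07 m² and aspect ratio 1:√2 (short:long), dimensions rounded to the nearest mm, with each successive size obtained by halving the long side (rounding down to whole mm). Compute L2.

Let L0's short side be w mm. w · w√2 = 1.07 m² = 1,070,000 mm², so w ≈ 869.8 mm and w√2 ≈ 1230.1 mm → L0 = 870 × 1230 mm.
L1: ⌊1230/2⌋ × 870 = 615 × 870 mm
L2: ⌊870/2⌋ × 615 = 435 × 615 mm

435 × 615 mm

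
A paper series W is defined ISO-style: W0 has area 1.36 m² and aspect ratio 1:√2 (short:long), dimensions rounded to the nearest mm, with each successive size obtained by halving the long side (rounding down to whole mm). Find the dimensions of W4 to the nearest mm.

245 × 346 mm

Let W0's short side be w mm. w · w√2 = 1.36 m² = 1,360,000 mm², so w ≈ 980.6 mm and w√2 ≈ 1386.8 mm → W0 = 981 × 1387 mm.
W1: ⌊1387/2⌋ × 981 = 693 × 981 mm
W2: ⌊981/2⌋ × 693 = 490 × 693 mm
W3: ⌊693/2⌋ × 490 = 346 × 490 mm
W4: ⌊490/2⌋ × 346 = 245 × 346 mm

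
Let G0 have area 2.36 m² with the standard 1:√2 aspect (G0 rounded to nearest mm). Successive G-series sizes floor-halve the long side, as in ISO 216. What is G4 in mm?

323 × 456 mm

Let G0's short side be w mm. w · w√2 = 2.36 m² = 2,360,000 mm², so w ≈ 1291.8 mm and w√2 ≈ 1826.9 mm → G0 = 1292 × 1827 mm.
G1: ⌊1827/2⌋ × 1292 = 913 × 1292 mm
G2: ⌊1292/2⌋ × 913 = 646 × 913 mm
G3: ⌊913/2⌋ × 646 = 456 × 646 mm
G4: ⌊646/2⌋ × 456 = 323 × 456 mm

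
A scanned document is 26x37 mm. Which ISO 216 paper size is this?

A10 (26 × 37 mm)

Aspect ratio 37/26 ≈ 1.423 — close to the ISO √2 ≈ 1.414.
In the A-series (A0 area = 1 m²): A10 = 26 × 37 mm.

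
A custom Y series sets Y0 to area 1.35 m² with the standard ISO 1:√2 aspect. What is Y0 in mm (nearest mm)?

Let the short side be w mm. Then w · w√2 = 1.35 m² = 1,350,000 mm².
w² = 1,350,000/√2, so w ≈ 977.0 mm; long side = w√2 ≈ 1381.7 mm.

977 × 1382 mm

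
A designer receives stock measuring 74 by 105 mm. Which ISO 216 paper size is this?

Aspect ratio 105/74 ≈ 1.419 — close to the ISO √2 ≈ 1.414.
In the A-series (A0 area = 1 m²): A7 = 74 × 105 mm.

A7 (74 × 105 mm)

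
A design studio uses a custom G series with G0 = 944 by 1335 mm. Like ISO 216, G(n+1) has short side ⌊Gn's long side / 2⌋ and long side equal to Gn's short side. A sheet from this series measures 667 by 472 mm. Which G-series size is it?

G2

G0: 944 × 1335 mm
G1: 667 × 944 mm
G2: 472 × 667 mm
G3: 333 × 472 mm
→ matches G2.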